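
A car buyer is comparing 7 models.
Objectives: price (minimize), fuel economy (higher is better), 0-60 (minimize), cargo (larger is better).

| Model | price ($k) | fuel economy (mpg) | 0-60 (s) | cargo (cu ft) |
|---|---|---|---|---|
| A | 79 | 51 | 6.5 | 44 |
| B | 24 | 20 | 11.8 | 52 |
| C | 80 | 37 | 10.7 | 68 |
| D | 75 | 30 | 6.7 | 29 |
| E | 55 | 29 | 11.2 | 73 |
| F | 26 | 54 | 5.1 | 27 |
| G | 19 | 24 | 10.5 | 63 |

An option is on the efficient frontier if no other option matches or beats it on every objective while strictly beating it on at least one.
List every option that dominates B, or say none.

G: price 19≤24, fuel economy 24≥20, 0-60 10.5≤11.8, cargo 63≥52 — dominates B.
Others (A, C, D, E, F) are each worse than B on at least one objective.

G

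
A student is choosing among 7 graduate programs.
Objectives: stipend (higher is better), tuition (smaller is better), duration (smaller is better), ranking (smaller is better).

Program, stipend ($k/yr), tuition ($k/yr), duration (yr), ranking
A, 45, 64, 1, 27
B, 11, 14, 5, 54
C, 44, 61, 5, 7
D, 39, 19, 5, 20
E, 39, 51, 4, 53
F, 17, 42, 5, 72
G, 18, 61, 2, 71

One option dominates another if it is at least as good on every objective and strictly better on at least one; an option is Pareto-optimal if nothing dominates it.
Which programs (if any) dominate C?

A: worse on tuition (64 vs 61).
B: worse on stipend (11 vs 44).
D: worse on stipend (39 vs 44).
E: worse on stipend (39 vs 44).
F: worse on stipend (17 vs 44).
G: worse on stipend (18 vs 44).
No option dominates C.

none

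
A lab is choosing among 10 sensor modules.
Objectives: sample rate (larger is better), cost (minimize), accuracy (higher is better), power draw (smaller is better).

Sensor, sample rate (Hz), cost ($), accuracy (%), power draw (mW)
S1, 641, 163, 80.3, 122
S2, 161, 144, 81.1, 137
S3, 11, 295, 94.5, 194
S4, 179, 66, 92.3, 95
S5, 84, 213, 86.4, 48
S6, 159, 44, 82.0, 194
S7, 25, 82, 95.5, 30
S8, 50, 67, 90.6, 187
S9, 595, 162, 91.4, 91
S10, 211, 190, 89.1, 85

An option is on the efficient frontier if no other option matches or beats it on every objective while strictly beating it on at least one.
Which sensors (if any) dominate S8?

S4

S4: sample rate 179≥50, cost 66≤67, accuracy 92.3≥90.6, power draw 95≤187 — dominates S8.
Others (S1, S2, S3, S5, S6, S7, S9, S10) are each worse than S8 on at least one objective.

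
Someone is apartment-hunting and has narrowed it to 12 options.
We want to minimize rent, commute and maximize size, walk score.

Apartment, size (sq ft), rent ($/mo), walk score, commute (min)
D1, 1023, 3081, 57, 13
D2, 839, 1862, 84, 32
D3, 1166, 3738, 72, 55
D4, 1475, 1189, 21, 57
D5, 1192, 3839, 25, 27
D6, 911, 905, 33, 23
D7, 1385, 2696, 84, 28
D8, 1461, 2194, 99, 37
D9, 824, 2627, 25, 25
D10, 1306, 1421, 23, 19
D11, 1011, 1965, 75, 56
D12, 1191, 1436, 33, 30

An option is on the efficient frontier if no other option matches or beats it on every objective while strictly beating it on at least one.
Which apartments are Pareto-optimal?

D1, D2, D4, D5, D6, D7, D8, D10, D11, D12

D1: not dominated (best commute).
D2: not dominated.
D3: dominated by D7 (size 1385≥1166, rent 2696≤3738, walk score 84≥72, commute 28≤55).
D4: not dominated (best size).
D5: not dominated.
D6: not dominated (best rent).
D7: not dominated.
D8: not dominated (best walk score).
D9: dominated by D6 (size 911≥824, rent 905≤2627, walk score 33≥25, commute 23≤25).
D10: not dominated.
D11: not dominated.
D12: not dominated.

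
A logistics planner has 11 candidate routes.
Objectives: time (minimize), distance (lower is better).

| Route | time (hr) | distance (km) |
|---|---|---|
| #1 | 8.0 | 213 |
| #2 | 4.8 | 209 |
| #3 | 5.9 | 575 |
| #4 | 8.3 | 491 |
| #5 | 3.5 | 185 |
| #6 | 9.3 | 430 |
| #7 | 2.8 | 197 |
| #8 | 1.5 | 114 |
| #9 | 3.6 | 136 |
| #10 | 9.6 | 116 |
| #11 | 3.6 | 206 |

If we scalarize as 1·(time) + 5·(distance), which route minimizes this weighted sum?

#8

#1: 1·8.0 + 5·213 = 1073.0
#2: 1·4.8 + 5·209 = 1049.8
#3: 1·5.9 + 5·575 = 2880.9
#4: 1·8.3 + 5·491 = 2463.3
#5: 1·3.5 + 5·185 = 928.5
#6: 1·9.3 + 5·430 = 2159.3
#7: 1·2.8 + 5·197 = 987.8
#8: 1·1.5 + 5·114 = 571.5
#9: 1·3.6 + 5·136 = 683.6
#10: 1·9.6 + 5·116 = 589.6
#11: 1·3.6 + 5·206 = 1033.6
Lowest: #8 at 571.5.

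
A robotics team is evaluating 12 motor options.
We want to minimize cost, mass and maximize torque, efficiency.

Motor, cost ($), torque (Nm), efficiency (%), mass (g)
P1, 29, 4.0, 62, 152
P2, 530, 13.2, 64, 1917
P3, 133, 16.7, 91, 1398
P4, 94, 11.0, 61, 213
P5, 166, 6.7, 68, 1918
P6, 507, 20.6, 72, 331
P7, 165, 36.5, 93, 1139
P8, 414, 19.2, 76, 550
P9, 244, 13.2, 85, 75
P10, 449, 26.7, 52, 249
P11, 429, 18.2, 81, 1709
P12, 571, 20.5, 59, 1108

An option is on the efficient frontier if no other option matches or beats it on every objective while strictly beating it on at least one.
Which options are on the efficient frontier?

P1: not dominated (best cost).
P2: dominated by P3 (cost 133≤530, torque 16.7≥13.2, efficiency 91≥64, mass 1398≤1917).
P3: not dominated.
P4: not dominated.
P5: dominated by P3 (cost 133≤166, torque 16.7≥6.7, efficiency 91≥68, mass 1398≤1918).
P6: not dominated.
P7: not dominated (best torque).
P8: not dominated.
P9: not dominated (best mass).
P10: not dominated.
P11: dominated by P7 (cost 165≤429, torque 36.5≥18.2, efficiency 93≥81, mass 1139≤1709).
P12: dominated by P6 (cost 507≤571, torque 20.6≥20.5, efficiency 72≥59, mass 331≤1108).

P1, P3, P4, P6, P7, P8, P9, P10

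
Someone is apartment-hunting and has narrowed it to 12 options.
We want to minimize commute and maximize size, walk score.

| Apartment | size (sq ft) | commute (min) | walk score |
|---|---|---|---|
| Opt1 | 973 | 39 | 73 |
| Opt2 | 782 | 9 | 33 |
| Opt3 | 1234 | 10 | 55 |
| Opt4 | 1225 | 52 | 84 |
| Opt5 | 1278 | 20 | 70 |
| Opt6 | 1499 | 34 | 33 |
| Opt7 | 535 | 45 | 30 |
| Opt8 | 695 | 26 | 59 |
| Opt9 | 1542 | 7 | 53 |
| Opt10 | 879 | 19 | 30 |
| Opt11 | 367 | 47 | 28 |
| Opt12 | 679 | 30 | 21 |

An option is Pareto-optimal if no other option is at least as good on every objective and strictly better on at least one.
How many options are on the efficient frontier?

5

Opt1: not dominated.
Opt2: dominated by Opt9 (size 1542≥782, commute 7≤9, walk score 53≥33).
Opt3: not dominated.
Opt4: not dominated (best walk score).
Opt5: not dominated.
Opt6: dominated by Opt9 (size 1542≥1499, commute 7≤34, walk score 53≥33).
Opt7: dominated by Opt1 (size 973≥535, commute 39≤45, walk score 73≥30).
Opt8: dominated by Opt5 (size 1278≥695, commute 20≤26, walk score 70≥59).
Opt9: not dominated (best size).
Opt10: dominated by Opt3 (size 1234≥879, commute 10≤19, walk score 55≥30).
Opt11: dominated by Opt1 (size 973≥367, commute 39≤47, walk score 73≥28).
Opt12: dominated by Opt2 (size 782≥679, commute 9≤30, walk score 33≥21).
Pareto-optimal: Opt1, Opt3, Opt4, Opt5, Opt9 → 5.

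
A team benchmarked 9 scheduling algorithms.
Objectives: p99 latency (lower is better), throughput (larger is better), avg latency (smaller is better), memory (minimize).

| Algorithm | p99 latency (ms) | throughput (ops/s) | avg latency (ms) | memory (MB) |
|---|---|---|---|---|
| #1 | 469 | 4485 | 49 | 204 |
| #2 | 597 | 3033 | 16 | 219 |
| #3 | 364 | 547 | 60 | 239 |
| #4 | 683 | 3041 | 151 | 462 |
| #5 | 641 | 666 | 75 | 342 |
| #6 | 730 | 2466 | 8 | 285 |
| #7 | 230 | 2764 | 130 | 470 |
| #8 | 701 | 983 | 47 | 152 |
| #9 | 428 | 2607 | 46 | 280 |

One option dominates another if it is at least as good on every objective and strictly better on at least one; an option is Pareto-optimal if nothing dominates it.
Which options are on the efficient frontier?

#1: not dominated (best throughput).
#2: not dominated.
#3: not dominated.
#4: dominated by #1 (p99 latency 469≤683, throughput 4485≥3041, avg latency 49≤151, memory 204≤462).
#5: dominated by #1 (p99 latency 469≤641, throughput 4485≥666, avg latency 49≤75, memory 204≤342).
#6: not dominated (best avg latency).
#7: not dominated (best p99 latency).
#8: not dominated (best memory).
#9: not dominated.

#1, #2, #3, #6, #7, #8, #9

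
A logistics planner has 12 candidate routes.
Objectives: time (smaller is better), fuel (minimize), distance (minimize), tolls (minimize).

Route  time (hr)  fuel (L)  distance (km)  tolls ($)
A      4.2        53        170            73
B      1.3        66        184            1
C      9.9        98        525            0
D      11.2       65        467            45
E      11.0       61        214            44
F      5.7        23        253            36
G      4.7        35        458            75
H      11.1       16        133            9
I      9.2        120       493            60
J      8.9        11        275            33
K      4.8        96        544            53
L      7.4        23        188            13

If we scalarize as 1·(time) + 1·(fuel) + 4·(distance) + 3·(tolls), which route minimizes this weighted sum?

H

A: 1·4.2 + 1·53 + 4·170 + 3·73 = 956.2
B: 1·1.3 + 1·66 + 4·184 + 3·1 = 806.3
C: 1·9.9 + 1·98 + 4·525 + 3·0 = 2207.9
D: 1·11.2 + 1·65 + 4·467 + 3·45 = 2079.2
E: 1·11.0 + 1·61 + 4·214 + 3·44 = 1060.0
F: 1·5.7 + 1·23 + 4·253 + 3·36 = 1148.7
G: 1·4.7 + 1·35 + 4·458 + 3·75 = 2096.7
H: 1·11.1 + 1·16 + 4·133 + 3·9 = 586.1
I: 1·9.2 + 1·120 + 4·493 + 3·60 = 2281.2
J: 1·8.9 + 1·11 + 4·275 + 3·33 = 1218.9
K: 1·4.8 + 1·96 + 4·544 + 3·53 = 2435.8
L: 1·7.4 + 1·23 + 4·188 + 3·13 = 821.4
Lowest: H at 586.1.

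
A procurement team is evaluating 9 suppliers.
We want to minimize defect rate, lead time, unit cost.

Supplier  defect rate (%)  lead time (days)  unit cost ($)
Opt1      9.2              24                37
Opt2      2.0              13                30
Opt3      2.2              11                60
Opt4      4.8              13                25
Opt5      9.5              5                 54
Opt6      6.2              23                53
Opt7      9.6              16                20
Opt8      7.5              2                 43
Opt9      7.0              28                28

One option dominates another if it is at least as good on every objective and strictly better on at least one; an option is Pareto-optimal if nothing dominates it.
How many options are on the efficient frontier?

Opt1: dominated by Opt2 (defect rate 2.0≤9.2, lead time 13≤24, unit cost 30≤37).
Opt2: not dominated (best defect rate).
Opt3: not dominated.
Opt4: not dominated.
Opt5: dominated by Opt8 (defect rate 7.5≤9.5, lead time 2≤5, unit cost 43≤54).
Opt6: dominated by Opt2 (defect rate 2.0≤6.2, lead time 13≤23, unit cost 30≤53).
Opt7: not dominated (best unit cost).
Opt8: not dominated (best lead time).
Opt9: dominated by Opt4 (defect rate 4.8≤7.0, lead time 13≤28, unit cost 25≤28).
Pareto-optimal: Opt2, Opt3, Opt4, Opt7, Opt8 → 5.

5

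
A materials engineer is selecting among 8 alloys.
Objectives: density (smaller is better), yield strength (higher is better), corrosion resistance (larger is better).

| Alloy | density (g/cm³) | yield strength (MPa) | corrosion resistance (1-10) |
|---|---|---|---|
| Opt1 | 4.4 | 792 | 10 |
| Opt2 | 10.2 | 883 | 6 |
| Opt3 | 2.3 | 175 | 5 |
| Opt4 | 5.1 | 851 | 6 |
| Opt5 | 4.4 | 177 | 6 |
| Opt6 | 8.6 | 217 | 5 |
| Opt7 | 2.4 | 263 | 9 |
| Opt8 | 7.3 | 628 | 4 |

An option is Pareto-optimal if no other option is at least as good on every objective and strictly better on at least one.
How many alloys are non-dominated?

5

Opt1: not dominated (best corrosion resistance).
Opt2: not dominated (best yield strength).
Opt3: not dominated (best density).
Opt4: not dominated.
Opt5: dominated by Opt1 (density 4.4≤4.4, yield strength 792≥177, corrosion resistance 10≥6).
Opt6: dominated by Opt1 (density 4.4≤8.6, yield strength 792≥217, corrosion resistance 10≥5).
Opt7: not dominated.
Opt8: dominated by Opt1 (density 4.4≤7.3, yield strength 792≥628, corrosion resistance 10≥4).
Pareto-optimal: Opt1, Opt2, Opt3, Opt4, Opt7 → 5.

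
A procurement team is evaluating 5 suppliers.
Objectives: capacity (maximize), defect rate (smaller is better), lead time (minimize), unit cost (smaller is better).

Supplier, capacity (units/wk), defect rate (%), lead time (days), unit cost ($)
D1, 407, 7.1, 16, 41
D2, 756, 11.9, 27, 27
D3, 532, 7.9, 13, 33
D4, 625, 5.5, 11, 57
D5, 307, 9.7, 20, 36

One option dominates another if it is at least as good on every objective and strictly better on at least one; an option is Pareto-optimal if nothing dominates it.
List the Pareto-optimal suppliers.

D1, D2, D3, D4

D1: not dominated.
D2: not dominated (best capacity).
D3: not dominated.
D4: not dominated (best defect rate).
D5: dominated by D3 (capacity 532≥307, defect rate 7.9≤9.7, lead time 13≤20, unit cost 33≤36).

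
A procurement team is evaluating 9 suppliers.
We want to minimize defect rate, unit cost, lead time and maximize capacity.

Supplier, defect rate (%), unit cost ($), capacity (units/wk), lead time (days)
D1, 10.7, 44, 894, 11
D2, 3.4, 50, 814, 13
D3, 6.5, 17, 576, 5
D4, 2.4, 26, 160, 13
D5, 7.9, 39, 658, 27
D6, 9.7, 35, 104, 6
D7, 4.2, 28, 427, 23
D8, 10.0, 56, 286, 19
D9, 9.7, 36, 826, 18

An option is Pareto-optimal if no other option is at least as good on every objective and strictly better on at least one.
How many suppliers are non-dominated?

D1: not dominated (best capacity).
D2: not dominated.
D3: not dominated (best unit cost).
D4: not dominated (best defect rate).
D5: not dominated.
D6: dominated by D3 (defect rate 6.5≤9.7, unit cost 17≤35, capacity 576≥104, lead time 5≤6).
D7: not dominated.
D8: dominated by D2 (defect rate 3.4≤10.0, unit cost 50≤56, capacity 814≥286, lead time 13≤19).
D9: not dominated.
Pareto-optimal: D1, D2, D3, D4, D5, D7, D9 → 7.

7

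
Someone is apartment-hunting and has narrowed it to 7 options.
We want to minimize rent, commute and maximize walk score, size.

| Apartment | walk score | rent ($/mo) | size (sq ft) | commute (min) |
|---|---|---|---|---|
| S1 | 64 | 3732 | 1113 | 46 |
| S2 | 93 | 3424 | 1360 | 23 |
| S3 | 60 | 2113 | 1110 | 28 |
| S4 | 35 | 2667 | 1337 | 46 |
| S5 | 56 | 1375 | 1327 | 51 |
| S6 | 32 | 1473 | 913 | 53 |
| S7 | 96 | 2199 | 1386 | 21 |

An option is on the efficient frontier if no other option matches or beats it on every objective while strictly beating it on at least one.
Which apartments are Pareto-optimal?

S3, S5, S7

S1: dominated by S2 (walk score 93≥64, rent 3424≤3732, size 1360≥1113, commute 23≤46).
S2: dominated by S7 (walk score 96≥93, rent 2199≤3424, size 1386≥1360, commute 21≤23).
S3: not dominated.
S4: dominated by S7 (walk score 96≥35, rent 2199≤2667, size 1386≥1337, commute 21≤46).
S5: not dominated (best rent).
S6: dominated by S5 (walk score 56≥32, rent 1375≤1473, size 1327≥913, commute 51≤53).
S7: not dominated (best walk score).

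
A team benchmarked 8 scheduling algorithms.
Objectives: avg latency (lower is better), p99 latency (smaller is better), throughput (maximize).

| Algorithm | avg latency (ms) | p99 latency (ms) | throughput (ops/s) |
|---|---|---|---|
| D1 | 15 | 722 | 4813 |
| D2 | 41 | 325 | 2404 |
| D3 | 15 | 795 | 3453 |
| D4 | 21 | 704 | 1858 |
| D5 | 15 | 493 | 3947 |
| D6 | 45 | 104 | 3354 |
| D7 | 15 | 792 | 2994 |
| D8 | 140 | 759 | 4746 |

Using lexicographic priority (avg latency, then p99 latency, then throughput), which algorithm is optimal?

First minimize avg latency: best is 15, kept {D1, D3, D5, D7}.
Then minimize p99 latency: best is 493, kept {D5}.

D5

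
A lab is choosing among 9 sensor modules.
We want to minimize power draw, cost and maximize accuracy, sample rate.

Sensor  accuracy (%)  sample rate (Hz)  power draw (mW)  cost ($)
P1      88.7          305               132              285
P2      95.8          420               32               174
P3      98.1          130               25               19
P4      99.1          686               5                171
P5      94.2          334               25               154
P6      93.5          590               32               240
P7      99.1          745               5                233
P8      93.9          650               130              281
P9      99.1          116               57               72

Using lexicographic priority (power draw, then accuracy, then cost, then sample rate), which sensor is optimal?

P4

First minimize power draw: best is 5, kept {P4, P7}.
Then maximize accuracy: best is 99.1, kept {P4, P7}.
Then minimize cost: best is 171, kept {P4}.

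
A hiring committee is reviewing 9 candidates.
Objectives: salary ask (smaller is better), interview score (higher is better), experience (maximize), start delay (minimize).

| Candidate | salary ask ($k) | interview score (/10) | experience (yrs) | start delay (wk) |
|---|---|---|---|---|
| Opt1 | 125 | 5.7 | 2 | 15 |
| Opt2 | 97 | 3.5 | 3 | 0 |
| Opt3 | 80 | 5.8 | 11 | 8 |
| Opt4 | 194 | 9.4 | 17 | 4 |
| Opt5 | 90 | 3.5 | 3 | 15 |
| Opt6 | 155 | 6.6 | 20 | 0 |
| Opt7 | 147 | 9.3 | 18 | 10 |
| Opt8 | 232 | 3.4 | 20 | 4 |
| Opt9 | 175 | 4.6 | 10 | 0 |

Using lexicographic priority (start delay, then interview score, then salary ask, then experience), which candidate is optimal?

Opt6

First minimize start delay: best is 0, kept {Opt2, Opt6, Opt9}.
Then maximize interview score: best is 6.6, kept {Opt6}.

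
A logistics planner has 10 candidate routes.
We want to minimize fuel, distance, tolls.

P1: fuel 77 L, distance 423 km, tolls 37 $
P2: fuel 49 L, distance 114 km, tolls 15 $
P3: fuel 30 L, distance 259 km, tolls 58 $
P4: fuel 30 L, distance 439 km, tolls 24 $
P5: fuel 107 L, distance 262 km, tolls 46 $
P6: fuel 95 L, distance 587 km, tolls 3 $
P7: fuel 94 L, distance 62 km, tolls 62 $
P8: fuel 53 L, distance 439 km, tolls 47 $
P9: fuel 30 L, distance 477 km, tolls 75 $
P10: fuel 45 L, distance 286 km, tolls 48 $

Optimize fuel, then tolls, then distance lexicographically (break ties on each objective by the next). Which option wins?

First minimize fuel: best is 30, kept {P3, P4, P9}.
Then minimize tolls: best is 24, kept {P4}.

P4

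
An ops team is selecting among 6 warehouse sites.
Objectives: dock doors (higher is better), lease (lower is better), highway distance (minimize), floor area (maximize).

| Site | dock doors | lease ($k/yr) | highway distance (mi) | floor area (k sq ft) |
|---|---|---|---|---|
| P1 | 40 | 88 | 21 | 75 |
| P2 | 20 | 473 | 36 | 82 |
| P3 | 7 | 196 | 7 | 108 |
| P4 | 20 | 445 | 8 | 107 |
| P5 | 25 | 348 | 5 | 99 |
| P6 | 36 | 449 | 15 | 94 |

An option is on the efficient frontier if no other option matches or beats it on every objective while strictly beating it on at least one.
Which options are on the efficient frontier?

P1: not dominated (best dock doors).
P2: dominated by P4 (dock doors 20≥20, lease 445≤473, highway distance 8≤36, floor area 107≥82).
P3: not dominated (best floor area).
P4: not dominated.
P5: not dominated (best highway distance).
P6: not dominated.

P1, P3, P4, P5, P6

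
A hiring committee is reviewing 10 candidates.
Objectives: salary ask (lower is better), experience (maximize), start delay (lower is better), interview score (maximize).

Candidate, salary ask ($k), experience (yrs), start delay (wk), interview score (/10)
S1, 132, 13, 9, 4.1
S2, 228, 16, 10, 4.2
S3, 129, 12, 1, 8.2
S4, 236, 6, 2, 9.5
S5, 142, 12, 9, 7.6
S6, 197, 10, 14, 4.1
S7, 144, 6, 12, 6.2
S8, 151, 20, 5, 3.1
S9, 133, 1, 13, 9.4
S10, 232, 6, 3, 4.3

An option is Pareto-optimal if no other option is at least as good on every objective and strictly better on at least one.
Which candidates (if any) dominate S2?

S1: worse on experience (13 vs 16).
S3: worse on experience (12 vs 16).
S4: worse on salary ask (236 vs 228).
S5: worse on experience (12 vs 16).
S6: worse on experience (10 vs 16).
S7: worse on experience (6 vs 16).
S8: worse on interview score (3.1 vs 4.2).
S9: worse on experience (1 vs 16).
S10: worse on salary ask (232 vs 228).
No option dominates S2.

none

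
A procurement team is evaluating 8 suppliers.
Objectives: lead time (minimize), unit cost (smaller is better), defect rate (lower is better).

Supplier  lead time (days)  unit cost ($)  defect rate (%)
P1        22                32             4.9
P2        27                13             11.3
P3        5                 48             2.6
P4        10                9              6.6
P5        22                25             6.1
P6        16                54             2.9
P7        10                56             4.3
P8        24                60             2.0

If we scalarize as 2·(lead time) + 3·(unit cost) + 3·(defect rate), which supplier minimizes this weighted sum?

P1: 2·22 + 3·32 + 3·4.9 = 154.7
P2: 2·27 + 3·13 + 3·11.3 = 126.9
P3: 2·5 + 3·48 + 3·2.6 = 161.8
P4: 2·10 + 3·9 + 3·6.6 = 66.8
P5: 2·22 + 3·25 + 3·6.1 = 137.3
P6: 2·16 + 3·54 + 3·2.9 = 202.7
P7: 2·10 + 3·56 + 3·4.3 = 200.9
P8: 2·24 + 3·60 + 3·2.0 = 234.0
Lowest: P4 at 66.8.

P4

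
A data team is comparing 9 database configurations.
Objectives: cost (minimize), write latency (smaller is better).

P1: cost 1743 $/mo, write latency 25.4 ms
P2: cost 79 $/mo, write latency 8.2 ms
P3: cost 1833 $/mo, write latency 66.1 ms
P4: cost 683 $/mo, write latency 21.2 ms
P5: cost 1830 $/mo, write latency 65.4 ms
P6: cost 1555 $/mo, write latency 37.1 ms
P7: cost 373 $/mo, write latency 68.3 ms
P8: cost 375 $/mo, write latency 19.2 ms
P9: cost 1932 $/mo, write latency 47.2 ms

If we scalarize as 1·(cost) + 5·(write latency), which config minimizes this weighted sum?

P2

P1: 1·1743 + 5·25.4 = 1870.0
P2: 1·79 + 5·8.2 = 120.0
P3: 1·1833 + 5·66.1 = 2163.5
P4: 1·683 + 5·21.2 = 789.0
P5: 1·1830 + 5·65.4 = 2157.0
P6: 1·1555 + 5·37.1 = 1740.5
P7: 1·373 + 5·68.3 = 714.5
P8: 1·375 + 5·19.2 = 471.0
P9: 1·1932 + 5·47.2 = 2168.0
Lowest: P2 at 120.0.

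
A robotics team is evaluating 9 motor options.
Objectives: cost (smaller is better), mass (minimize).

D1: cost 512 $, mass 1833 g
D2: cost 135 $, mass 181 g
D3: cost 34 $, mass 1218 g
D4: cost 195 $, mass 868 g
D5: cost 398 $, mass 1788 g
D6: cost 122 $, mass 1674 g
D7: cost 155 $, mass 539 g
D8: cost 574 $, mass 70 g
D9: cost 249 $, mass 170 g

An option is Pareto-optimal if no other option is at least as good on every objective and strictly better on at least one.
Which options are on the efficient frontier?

D1: dominated by D2 (cost 135≤512, mass 181≤1833).
D2: not dominated.
D3: not dominated (best cost).
D4: dominated by D2 (cost 135≤195, mass 181≤868).
D5: dominated by D2 (cost 135≤398, mass 181≤1788).
D6: dominated by D3 (cost 34≤122, mass 1218≤1674).
D7: dominated by D2 (cost 135≤155, mass 181≤539).
D8: not dominated (best mass).
D9: not dominated.

D2, D3, D8, D9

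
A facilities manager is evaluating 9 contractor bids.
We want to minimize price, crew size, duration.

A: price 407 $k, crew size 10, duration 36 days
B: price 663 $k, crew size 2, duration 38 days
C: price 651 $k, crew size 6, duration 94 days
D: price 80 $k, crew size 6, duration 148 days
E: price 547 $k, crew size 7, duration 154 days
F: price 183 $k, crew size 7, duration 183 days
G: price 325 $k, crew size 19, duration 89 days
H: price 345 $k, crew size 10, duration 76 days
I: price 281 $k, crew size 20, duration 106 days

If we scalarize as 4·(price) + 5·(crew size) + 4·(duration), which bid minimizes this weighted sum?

D

A: 4·407 + 5·10 + 4·36 = 1822
B: 4·663 + 5·2 + 4·38 = 2814
C: 4·651 + 5·6 + 4·94 = 3010
D: 4·80 + 5·6 + 4·148 = 942
E: 4·547 + 5·7 + 4·154 = 2839
F: 4·183 + 5·7 + 4·183 = 1499
G: 4·325 + 5·19 + 4·89 = 1751
H: 4·345 + 5·10 + 4·76 = 1734
I: 4·281 + 5·20 + 4·106 = 1648
Lowest: D at 942.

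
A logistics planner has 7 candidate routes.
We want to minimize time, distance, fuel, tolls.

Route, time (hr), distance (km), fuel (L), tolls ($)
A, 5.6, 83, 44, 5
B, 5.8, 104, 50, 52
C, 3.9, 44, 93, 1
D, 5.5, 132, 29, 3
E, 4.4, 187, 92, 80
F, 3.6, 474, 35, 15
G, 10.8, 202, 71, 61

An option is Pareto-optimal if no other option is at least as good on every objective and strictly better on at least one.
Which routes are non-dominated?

A, C, D, E, F

A: not dominated.
B: dominated by A (time 5.6≤5.8, distance 83≤104, fuel 44≤50, tolls 5≤52).
C: not dominated (best distance).
D: not dominated (best fuel).
E: not dominated.
F: not dominated (best time).
G: dominated by A (time 5.6≤10.8, distance 83≤202, fuel 44≤71, tolls 5≤61).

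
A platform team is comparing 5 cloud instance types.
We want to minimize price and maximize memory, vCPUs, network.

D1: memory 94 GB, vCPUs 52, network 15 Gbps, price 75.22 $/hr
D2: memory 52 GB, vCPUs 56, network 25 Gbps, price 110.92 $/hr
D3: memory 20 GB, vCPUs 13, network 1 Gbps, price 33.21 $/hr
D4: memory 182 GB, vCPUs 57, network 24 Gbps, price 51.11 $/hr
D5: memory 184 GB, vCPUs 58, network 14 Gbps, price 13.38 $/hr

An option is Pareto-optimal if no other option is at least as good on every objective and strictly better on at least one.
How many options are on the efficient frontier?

D1: dominated by D4 (memory 182≥94, vCPUs 57≥52, network 24≥15, price 51.11≤75.22).
D2: not dominated (best network).
D3: dominated by D5 (memory 184≥20, vCPUs 58≥13, network 14≥1, price 13.38≤33.21).
D4: not dominated.
D5: not dominated (best memory).
Pareto-optimal: D2, D4, D5 → 3.

3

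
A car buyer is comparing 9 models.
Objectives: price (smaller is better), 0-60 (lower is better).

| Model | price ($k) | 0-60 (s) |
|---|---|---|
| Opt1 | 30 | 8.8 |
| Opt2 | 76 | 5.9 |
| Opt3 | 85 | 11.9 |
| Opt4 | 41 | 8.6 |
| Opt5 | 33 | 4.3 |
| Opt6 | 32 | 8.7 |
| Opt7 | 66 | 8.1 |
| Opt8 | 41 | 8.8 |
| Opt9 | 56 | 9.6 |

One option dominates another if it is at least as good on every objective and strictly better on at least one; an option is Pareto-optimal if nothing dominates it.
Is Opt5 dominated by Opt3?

No

Opt3 vs Opt5: Opt3 is worse on price (85 vs 33), so it does not dominate Opt5.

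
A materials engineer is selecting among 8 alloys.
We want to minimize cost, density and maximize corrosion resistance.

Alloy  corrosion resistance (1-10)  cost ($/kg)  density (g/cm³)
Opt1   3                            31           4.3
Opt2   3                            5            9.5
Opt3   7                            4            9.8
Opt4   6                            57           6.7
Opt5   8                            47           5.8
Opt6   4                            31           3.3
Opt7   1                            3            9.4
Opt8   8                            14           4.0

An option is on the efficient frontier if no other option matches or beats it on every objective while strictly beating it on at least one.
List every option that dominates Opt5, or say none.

Opt8: corrosion resistance 8≥8, cost 14≤47, density 4.0≤5.8 — dominates Opt5.
Others (Opt1, Opt2, Opt3, Opt4, Opt6, Opt7) are each worse than Opt5 on at least one objective.

Opt8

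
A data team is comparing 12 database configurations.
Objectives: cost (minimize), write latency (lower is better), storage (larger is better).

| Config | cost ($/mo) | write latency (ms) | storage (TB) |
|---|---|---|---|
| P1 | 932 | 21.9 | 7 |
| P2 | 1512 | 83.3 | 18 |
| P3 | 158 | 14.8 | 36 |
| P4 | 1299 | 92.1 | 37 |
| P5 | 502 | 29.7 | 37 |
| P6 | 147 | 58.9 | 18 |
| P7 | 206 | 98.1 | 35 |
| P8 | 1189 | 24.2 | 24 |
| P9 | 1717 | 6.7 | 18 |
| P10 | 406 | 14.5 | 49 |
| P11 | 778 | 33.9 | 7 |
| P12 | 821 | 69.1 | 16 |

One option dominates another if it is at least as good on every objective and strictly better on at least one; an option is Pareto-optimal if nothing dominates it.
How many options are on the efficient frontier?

P1: dominated by P3 (cost 158≤932, write latency 14.8≤21.9, storage 36≥7).
P2: dominated by P3 (cost 158≤1512, write latency 14.8≤83.3, storage 36≥18).
P3: not dominated.
P4: dominated by P5 (cost 502≤1299, write latency 29.7≤92.1, storage 37≥37).
P5: dominated by P10 (cost 406≤502, write latency 14.5≤29.7, storage 49≥37).
P6: not dominated (best cost).
P7: dominated by P3 (cost 158≤206, write latency 14.8≤98.1, storage 36≥35).
P8: dominated by P3 (cost 158≤1189, write latency 14.8≤24.2, storage 36≥24).
P9: not dominated (best write latency).
P10: not dominated (best storage).
P11: dominated by P3 (cost 158≤778, write latency 14.8≤33.9, storage 36≥7).
P12: dominated by P3 (cost 158≤821, write latency 14.8≤69.1, storage 36≥16).
Pareto-optimal: P3, P6, P9, P10 → 4.

4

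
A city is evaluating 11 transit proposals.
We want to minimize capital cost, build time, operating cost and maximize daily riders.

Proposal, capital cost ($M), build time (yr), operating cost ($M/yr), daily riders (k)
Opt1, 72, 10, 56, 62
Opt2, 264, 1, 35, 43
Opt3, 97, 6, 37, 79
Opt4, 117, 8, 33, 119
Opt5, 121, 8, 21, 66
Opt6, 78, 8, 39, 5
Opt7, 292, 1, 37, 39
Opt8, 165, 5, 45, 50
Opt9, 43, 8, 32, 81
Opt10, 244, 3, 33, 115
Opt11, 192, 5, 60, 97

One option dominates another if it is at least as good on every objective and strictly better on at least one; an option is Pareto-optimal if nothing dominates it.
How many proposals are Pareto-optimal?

8

Opt1: dominated by Opt9 (capital cost 43≤72, build time 8≤10, operating cost 32≤56, daily riders 81≥62).
Opt2: not dominated.
Opt3: not dominated.
Opt4: not dominated (best daily riders).
Opt5: not dominated (best operating cost).
Opt6: dominated by Opt9 (capital cost 43≤78, build time 8≤8, operating cost 32≤39, daily riders 81≥5).
Opt7: dominated by Opt2 (capital cost 264≤292, build time 1≤1, operating cost 35≤37, daily riders 43≥39).
Opt8: not dominated.
Opt9: not dominated (best capital cost).
Opt10: not dominated.
Opt11: not dominated.
Pareto-optimal: Opt2, Opt3, Opt4, Opt5, Opt8, Opt9, Opt10, Opt11 → 8.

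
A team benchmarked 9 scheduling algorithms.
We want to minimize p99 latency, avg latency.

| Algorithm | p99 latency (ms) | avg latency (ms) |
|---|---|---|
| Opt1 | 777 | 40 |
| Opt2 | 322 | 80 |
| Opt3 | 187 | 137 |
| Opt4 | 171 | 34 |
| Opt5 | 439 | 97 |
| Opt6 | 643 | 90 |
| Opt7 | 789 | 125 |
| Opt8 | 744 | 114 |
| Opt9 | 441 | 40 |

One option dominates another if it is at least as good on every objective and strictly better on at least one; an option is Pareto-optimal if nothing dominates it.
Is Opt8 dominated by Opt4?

Opt4 vs Opt8: p99 latency 171≤744, avg latency 34≤114 — Opt4 is at least as good on every objective with at least one strict improvement.

Yes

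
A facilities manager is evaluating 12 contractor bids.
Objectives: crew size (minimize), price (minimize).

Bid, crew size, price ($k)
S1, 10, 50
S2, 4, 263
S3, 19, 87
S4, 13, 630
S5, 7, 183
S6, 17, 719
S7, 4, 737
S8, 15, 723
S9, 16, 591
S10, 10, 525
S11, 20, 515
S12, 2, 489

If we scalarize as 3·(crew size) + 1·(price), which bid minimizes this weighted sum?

S1

S1: 3·10 + 1·50 = 80
S2: 3·4 + 1·263 = 275
S3: 3·19 + 1·87 = 144
S4: 3·13 + 1·630 = 669
S5: 3·7 + 1·183 = 204
S6: 3·17 + 1·719 = 770
S7: 3·4 + 1·737 = 749
S8: 3·15 + 1·723 = 768
S9: 3·16 + 1·591 = 639
S10: 3·10 + 1·525 = 555
S11: 3·20 + 1·515 = 575
S12: 3·2 + 1·489 = 495
Lowest: S1 at 80.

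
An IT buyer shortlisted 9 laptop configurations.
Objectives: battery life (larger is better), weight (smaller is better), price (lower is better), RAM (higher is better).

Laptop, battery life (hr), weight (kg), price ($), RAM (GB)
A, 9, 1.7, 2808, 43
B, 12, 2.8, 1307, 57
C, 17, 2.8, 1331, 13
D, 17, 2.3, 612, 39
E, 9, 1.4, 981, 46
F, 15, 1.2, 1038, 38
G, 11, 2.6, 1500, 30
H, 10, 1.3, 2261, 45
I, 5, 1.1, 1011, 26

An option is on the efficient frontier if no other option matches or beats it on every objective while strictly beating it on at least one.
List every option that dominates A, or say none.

E: battery life 9≥9, weight 1.4≤1.7, price 981≤2808, RAM 46≥43 — dominates A.
H: battery life 10≥9, weight 1.3≤1.7, price 2261≤2808, RAM 45≥43 — dominates A.
Others (B, C, D, F, G, I) are each worse than A on at least one objective.

E, H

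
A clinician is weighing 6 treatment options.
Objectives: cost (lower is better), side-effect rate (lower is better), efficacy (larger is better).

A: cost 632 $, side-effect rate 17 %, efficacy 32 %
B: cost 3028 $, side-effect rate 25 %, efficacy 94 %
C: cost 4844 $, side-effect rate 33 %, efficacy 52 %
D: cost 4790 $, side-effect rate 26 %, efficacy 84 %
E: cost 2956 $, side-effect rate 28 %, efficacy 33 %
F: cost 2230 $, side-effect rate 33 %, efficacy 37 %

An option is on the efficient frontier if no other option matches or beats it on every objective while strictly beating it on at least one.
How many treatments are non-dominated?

A: not dominated (best cost).
B: not dominated (best efficacy).
C: dominated by B (cost 3028≤4844, side-effect rate 25≤33, efficacy 94≥52).
D: dominated by B (cost 3028≤4790, side-effect rate 25≤26, efficacy 94≥84).
E: not dominated.
F: not dominated.
Pareto-optimal: A, B, E, F → 4.

4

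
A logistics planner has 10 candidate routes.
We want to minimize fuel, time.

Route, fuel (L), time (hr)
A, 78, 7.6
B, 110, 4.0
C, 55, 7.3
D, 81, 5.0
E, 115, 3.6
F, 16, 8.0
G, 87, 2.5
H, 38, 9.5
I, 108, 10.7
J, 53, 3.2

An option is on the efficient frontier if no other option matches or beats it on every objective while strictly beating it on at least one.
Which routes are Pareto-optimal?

F, G, J

A: dominated by C (fuel 55≤78, time 7.3≤7.6).
B: dominated by G (fuel 87≤110, time 2.5≤4.0).
C: dominated by J (fuel 53≤55, time 3.2≤7.3).
D: dominated by J (fuel 53≤81, time 3.2≤5.0).
E: dominated by G (fuel 87≤115, time 2.5≤3.6).
F: not dominated (best fuel).
G: not dominated (best time).
H: dominated by F (fuel 16≤38, time 8.0≤9.5).
I: dominated by A (fuel 78≤108, time 7.6≤10.7).
J: not dominated.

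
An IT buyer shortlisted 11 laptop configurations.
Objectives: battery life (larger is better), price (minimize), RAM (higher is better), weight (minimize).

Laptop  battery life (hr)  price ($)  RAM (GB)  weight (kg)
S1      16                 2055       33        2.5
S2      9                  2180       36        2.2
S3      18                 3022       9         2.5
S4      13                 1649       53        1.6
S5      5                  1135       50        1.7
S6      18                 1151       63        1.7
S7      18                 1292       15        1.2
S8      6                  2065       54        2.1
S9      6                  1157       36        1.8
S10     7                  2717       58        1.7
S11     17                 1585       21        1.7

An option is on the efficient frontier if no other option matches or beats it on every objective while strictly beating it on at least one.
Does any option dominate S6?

No

S1: worse on battery life (16 vs 18).
S2: worse on battery life (9 vs 18).
S3: worse on price (3022 vs 1151).
S4: worse on battery life (13 vs 18).
S5: worse on battery life (5 vs 18).
S7: worse on price (1292 vs 1151).
S8: worse on battery life (6 vs 18).
S9: worse on battery life (6 vs 18).
S10: worse on battery life (7 vs 18).
S11: worse on battery life (17 vs 18).
No option is at least as good as S6 on every objective and strictly better on one.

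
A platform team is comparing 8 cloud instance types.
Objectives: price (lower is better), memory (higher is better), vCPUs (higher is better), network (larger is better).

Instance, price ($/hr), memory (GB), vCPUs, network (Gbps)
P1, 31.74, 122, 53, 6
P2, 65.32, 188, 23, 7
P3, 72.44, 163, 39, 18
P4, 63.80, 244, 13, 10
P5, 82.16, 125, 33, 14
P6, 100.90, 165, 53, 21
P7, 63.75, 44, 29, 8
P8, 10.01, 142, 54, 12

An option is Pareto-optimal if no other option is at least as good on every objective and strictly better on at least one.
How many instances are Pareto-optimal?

P1: dominated by P8 (price 10.01≤31.74, memory 142≥122, vCPUs 54≥53, network 12≥6).
P2: not dominated.
P3: not dominated.
P4: not dominated (best memory).
P5: dominated by P3 (price 72.44≤82.16, memory 163≥125, vCPUs 39≥33, network 18≥14).
P6: not dominated (best network).
P7: dominated by P8 (price 10.01≤63.75, memory 142≥44, vCPUs 54≥29, network 12≥8).
P8: not dominated (best price).
Pareto-optimal: P2, P3, P4, P6, P8 → 5.

5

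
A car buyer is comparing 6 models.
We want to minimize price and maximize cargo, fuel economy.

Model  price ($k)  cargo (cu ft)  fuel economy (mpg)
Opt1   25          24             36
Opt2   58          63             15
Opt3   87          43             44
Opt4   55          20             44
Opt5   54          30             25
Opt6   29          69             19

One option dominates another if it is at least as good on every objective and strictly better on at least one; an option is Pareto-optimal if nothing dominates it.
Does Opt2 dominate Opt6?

No

Opt2 vs Opt6: Opt2 is worse on price (58 vs 29), so it does not dominate Opt6.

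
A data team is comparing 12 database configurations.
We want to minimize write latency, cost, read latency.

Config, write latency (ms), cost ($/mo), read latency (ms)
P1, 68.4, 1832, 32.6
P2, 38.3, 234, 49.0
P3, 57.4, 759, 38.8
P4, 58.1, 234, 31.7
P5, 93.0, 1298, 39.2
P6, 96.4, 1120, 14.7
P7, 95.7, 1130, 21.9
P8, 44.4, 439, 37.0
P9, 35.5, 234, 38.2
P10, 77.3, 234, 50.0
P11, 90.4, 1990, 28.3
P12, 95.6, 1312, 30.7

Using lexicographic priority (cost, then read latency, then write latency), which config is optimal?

P4

First minimize cost: best is 234, kept {P2, P4, P9, P10}.
Then minimize read latency: best is 31.7, kept {P4}.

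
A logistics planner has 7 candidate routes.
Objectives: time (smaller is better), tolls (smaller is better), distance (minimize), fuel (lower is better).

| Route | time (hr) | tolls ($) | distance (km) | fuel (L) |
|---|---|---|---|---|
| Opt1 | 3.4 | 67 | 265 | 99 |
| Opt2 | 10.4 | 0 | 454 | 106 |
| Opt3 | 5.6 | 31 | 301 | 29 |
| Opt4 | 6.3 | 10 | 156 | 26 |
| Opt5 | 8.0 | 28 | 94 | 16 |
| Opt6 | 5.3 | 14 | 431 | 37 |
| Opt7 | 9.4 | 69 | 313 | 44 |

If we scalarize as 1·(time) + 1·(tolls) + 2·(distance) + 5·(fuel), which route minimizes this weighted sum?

Opt5

Opt1: 1·3.4 + 1·67 + 2·265 + 5·99 = 1095.4
Opt2: 1·10.4 + 1·0 + 2·454 + 5·106 = 1448.4
Opt3: 1·5.6 + 1·31 + 2·301 + 5·29 = 783.6
Opt4: 1·6.3 + 1·10 + 2·156 + 5·26 = 458.3
Opt5: 1·8.0 + 1·28 + 2·94 + 5·16 = 304.0
Opt6: 1·5.3 + 1·14 + 2·431 + 5·37 = 1066.3
Opt7: 1·9.4 + 1·69 + 2·313 + 5·44 = 924.4
Lowest: Opt5 at 304.0.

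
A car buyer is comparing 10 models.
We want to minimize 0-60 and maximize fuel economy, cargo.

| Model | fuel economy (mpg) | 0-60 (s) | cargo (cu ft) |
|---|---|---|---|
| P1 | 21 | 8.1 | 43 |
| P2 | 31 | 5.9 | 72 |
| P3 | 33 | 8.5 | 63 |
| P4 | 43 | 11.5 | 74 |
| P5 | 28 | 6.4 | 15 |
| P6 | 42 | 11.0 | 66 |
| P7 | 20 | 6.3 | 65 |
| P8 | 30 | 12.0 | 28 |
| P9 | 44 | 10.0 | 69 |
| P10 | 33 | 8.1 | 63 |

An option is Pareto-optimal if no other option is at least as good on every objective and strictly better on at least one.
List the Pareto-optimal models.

P2, P4, P9, P10

P1: dominated by P2 (fuel economy 31≥21, 0-60 5.9≤8.1, cargo 72≥43).
P2: not dominated (best 0-60).
P3: dominated by P10 (fuel economy 33≥33, 0-60 8.1≤8.5, cargo 63≥63).
P4: not dominated (best cargo).
P5: dominated by P2 (fuel economy 31≥28, 0-60 5.9≤6.4, cargo 72≥15).
P6: dominated by P9 (fuel economy 44≥42, 0-60 10.0≤11.0, cargo 69≥66).
P7: dominated by P2 (fuel economy 31≥20, 0-60 5.9≤6.3, cargo 72≥65).
P8: dominated by P2 (fuel economy 31≥30, 0-60 5.9≤12.0, cargo 72≥28).
P9: not dominated (best fuel economy).
P10: not dominated.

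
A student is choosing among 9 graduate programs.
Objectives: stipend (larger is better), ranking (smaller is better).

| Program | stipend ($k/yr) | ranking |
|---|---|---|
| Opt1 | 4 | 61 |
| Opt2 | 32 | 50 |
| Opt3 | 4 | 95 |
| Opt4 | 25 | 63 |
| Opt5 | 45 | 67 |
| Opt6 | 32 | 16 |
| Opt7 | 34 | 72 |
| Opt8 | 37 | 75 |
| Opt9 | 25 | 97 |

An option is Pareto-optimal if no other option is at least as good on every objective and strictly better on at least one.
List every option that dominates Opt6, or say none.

none

Opt1: worse on stipend (4 vs 32).
Opt2: worse on ranking (50 vs 16).
Opt3: worse on stipend (4 vs 32).
Opt4: worse on stipend (25 vs 32).
Opt5: worse on ranking (67 vs 16).
Opt7: worse on ranking (72 vs 16).
Opt8: worse on ranking (75 vs 16).
Opt9: worse on stipend (25 vs 32).
No option dominates Opt6.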